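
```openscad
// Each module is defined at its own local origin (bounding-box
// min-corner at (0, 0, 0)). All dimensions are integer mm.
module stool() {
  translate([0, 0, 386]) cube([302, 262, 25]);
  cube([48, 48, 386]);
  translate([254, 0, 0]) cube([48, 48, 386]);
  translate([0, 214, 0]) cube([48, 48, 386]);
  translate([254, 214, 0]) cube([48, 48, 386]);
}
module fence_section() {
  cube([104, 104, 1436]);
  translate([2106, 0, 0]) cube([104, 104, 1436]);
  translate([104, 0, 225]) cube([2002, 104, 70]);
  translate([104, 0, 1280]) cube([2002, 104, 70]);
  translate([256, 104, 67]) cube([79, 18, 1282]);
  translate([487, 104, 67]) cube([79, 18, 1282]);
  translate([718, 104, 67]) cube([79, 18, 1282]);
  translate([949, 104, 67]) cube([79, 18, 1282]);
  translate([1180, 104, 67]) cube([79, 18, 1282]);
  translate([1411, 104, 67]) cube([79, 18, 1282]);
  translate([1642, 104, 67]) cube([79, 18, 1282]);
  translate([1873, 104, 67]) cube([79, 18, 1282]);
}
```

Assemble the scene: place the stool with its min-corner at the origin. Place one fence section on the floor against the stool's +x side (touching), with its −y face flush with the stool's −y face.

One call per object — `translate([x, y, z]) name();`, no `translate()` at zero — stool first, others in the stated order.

stool();
translate([302, 0, 0]) fence_section();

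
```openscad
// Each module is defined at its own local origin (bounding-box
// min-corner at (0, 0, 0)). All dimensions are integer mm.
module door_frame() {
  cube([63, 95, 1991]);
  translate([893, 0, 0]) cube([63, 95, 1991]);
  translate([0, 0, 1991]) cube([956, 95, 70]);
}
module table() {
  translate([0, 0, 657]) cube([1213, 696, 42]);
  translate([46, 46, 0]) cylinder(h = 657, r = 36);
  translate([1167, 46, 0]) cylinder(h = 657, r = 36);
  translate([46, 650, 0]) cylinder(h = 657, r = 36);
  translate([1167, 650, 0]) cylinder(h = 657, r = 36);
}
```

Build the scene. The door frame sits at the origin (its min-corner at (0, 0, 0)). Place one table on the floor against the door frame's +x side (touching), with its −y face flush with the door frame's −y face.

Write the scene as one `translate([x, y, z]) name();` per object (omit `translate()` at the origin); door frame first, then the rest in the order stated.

door_frame();
translate([956, 0, 0]) table();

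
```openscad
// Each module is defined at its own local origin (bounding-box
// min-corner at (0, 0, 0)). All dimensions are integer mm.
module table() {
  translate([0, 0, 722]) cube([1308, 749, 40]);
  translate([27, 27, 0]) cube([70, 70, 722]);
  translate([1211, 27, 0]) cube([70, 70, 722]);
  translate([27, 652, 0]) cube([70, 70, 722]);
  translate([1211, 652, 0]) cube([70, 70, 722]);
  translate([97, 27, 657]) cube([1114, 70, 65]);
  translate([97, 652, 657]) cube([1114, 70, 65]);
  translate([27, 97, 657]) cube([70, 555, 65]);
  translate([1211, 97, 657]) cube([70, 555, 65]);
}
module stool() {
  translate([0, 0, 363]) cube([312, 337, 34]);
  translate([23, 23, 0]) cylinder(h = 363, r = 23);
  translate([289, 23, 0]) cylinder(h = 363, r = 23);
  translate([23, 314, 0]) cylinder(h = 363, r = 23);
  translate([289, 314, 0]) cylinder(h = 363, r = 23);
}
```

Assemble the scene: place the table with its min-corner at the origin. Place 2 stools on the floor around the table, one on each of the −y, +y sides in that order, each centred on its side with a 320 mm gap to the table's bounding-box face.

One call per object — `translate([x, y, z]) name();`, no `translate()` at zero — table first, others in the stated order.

table();
translate([498, -657, 0]) stool();
translate([498, 1069, 0]) stool();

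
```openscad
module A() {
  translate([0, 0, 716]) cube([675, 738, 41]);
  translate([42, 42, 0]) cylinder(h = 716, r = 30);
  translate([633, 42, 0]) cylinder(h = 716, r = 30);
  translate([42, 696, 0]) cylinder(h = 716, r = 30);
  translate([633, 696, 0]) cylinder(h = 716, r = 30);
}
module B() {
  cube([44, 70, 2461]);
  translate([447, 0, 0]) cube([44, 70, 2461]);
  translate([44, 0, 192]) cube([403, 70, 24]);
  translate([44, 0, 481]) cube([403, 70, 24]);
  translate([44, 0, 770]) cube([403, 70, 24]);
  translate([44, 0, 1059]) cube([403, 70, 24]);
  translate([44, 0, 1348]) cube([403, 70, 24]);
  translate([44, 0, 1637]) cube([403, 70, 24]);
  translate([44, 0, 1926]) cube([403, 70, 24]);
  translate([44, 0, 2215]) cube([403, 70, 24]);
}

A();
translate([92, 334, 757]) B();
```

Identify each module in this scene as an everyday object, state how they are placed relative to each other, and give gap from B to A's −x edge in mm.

The ladder's min-x is at 92; the table's min-x is 0; gap = 92 mm.

A is a table. B is a ladder. The ladder is on top of the table, centred. The gap from the ladder to the table's −x edge is 92 mm.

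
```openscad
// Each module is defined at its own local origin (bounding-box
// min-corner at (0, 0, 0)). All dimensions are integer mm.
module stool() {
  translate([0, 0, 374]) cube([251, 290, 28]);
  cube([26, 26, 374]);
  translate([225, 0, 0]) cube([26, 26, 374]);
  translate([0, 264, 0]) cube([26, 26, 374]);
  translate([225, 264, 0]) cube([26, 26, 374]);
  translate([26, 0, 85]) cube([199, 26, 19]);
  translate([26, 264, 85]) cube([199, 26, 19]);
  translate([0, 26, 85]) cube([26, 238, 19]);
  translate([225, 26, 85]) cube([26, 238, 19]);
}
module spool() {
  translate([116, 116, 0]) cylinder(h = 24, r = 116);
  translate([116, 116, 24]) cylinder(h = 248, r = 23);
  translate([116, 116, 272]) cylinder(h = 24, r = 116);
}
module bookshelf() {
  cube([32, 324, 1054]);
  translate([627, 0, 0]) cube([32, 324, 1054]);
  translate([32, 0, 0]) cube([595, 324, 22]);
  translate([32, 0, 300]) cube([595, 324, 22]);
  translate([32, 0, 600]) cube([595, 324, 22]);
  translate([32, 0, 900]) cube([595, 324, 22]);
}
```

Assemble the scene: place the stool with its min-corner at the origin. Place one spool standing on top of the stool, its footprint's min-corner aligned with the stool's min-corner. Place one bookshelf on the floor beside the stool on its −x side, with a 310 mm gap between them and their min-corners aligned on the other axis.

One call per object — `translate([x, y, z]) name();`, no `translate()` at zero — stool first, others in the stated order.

stool();
translate([0, 0, 402]) spool();
translate([-969, 0, 0]) bookshelf();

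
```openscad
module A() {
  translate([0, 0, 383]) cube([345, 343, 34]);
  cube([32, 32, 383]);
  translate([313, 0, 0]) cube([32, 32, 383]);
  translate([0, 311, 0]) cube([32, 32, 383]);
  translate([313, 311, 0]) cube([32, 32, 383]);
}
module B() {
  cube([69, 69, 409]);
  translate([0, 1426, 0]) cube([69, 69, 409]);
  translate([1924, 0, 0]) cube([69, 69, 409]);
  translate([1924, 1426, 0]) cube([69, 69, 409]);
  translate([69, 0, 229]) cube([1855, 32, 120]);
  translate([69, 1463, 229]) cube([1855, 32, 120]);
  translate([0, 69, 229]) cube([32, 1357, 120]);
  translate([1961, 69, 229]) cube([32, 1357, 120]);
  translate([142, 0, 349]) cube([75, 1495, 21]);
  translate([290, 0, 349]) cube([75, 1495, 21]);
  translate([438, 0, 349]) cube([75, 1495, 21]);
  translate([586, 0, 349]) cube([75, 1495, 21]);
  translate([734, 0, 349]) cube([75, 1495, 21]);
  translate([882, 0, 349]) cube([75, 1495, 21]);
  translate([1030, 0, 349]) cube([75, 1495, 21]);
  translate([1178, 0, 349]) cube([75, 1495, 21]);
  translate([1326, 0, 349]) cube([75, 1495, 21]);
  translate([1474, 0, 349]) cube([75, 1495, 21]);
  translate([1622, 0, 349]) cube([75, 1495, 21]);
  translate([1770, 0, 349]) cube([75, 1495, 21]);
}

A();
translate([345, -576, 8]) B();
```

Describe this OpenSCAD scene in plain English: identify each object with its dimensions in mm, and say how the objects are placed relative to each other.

A is a four-legged stool. The seat is a 345×343×34 mm slab whose top surface is at z = 417 mm; four square legs, each 32×32 mm in cross-section, run from the floor (z = 0) to the underside of the seat, each flush with a corner of the seat.

B is a bed frame 1993 mm long (x) by 1495 mm wide (y). Four 69×69 mm corner posts, 409 mm tall, at the corners of the footprint. Four rails of 32 mm thickness and 120 mm height run between adjacent posts with their undersides at z = 229 mm, their outer faces flush with the outside of the frame (the two x-running rails run between the posts' inner faces; the two y-running rails run between the posts' inner faces). 12 slats, each 75 mm wide (x) and 21 mm thick, lie across the top of the two x-running rails, running the full 1495 mm width of the frame in y; the slats are evenly spaced along x between the inner faces of the end posts with equal gaps (rounded down to the nearest mm) at the −x end and between each pair — any rounding remainder accumulates at the +x end.

The bed frame is beside the stool with their tops flush at z = 417.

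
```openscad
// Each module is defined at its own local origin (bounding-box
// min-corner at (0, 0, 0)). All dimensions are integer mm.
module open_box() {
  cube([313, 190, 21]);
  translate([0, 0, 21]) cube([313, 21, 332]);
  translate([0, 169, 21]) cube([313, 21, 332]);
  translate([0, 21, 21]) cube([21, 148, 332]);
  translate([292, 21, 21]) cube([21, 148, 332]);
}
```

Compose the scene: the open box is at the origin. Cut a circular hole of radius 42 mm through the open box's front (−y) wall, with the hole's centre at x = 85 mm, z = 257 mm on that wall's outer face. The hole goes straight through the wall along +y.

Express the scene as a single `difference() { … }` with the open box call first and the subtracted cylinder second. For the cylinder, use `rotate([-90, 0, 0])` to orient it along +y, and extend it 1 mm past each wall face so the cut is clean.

difference() {
  open_box();
  translate([85, -1, 257]) rotate([-90, 0, 0]) cylinder(h = 23, r = 42);
}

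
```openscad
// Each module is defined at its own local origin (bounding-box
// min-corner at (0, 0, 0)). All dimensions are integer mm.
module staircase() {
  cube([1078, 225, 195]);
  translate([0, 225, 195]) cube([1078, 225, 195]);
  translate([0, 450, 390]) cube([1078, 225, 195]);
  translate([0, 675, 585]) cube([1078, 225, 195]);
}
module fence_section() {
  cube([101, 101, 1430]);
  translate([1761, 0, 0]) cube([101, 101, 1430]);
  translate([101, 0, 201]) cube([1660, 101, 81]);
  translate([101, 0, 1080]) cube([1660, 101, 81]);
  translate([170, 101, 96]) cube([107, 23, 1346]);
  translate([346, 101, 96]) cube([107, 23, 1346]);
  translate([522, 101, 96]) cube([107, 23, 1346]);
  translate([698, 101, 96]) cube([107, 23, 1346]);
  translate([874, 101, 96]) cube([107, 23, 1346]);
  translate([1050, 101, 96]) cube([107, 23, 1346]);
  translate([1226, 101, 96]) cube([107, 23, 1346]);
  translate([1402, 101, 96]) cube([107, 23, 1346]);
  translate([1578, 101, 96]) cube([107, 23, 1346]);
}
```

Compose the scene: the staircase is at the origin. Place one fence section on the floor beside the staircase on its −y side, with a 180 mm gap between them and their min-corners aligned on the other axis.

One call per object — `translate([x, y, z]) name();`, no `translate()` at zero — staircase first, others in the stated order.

staircase();
translate([0, -304, 0]) fence_section();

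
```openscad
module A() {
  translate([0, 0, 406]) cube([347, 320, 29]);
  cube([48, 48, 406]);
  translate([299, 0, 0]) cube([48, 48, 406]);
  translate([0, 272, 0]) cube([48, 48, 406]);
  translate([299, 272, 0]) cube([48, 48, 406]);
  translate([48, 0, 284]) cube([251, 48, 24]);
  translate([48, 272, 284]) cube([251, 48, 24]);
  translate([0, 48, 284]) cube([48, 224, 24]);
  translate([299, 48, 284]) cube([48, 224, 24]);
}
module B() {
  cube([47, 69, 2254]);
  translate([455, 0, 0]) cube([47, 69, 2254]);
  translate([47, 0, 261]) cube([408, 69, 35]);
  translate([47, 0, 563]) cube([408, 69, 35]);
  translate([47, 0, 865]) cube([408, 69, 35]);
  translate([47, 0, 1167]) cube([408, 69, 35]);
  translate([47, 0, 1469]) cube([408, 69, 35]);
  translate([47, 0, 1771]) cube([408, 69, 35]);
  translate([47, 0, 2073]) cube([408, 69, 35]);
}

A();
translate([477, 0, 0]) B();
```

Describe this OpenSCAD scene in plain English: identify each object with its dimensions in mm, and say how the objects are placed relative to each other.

A is a four-legged stool. The seat is 347×320 mm, 29 mm thick, top at z = 435 mm. It stands on four square legs, each 48×48 mm in cross-section, from z = 0 to the seat underside, each flush with a corner of the seat. Four stretchers, 48 mm wide and 24 mm tall, connect adjacent legs with their undersides at z = 284 mm, each running between the inner faces of the legs it joins and aligned with the legs' outer faces on the other axis.

B is a straight ladder. Two 47×69 mm vertical rails, 2254 mm tall, stand 502 mm apart (outside-to-outside) with their front faces coplanar on the −y side. 7 rungs, each 69 mm deep and 35 mm tall, span between the inner faces of the rails, front faces flush with the rails. The lowest rung's underside is at z = 261 mm and rungs are spaced 302 mm apart (underside to underside).

The ladder is on the floor beside the stool on its +x side.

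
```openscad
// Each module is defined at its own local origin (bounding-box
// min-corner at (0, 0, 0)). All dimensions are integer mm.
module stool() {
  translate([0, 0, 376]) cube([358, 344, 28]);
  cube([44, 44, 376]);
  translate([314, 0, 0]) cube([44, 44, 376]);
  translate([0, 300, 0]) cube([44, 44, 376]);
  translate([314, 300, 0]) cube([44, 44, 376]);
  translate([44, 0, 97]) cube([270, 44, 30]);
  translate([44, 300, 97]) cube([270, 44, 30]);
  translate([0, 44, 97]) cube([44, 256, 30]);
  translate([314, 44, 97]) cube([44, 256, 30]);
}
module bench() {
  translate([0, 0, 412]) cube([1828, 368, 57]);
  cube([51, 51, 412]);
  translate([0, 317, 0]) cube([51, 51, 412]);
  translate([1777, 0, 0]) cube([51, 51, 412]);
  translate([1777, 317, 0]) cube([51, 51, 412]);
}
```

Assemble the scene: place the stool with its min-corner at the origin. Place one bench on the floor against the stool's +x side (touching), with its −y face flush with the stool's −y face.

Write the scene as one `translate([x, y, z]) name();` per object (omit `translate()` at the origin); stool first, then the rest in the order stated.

stool();
translate([358, 0, 0]) bench();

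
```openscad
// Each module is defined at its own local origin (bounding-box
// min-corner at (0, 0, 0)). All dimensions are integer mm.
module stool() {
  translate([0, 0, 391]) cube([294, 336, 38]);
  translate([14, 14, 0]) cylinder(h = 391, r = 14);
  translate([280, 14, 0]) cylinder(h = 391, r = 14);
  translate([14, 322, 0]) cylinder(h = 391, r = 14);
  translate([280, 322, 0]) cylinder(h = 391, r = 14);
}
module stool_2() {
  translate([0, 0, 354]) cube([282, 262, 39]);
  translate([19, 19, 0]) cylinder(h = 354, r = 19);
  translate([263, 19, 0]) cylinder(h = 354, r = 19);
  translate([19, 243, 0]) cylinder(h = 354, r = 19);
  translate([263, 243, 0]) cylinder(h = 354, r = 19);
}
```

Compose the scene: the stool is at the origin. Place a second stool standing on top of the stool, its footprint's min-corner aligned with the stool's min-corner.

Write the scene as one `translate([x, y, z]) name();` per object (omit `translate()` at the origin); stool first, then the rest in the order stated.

stool();
translate([0, 0, 429]) stool_2();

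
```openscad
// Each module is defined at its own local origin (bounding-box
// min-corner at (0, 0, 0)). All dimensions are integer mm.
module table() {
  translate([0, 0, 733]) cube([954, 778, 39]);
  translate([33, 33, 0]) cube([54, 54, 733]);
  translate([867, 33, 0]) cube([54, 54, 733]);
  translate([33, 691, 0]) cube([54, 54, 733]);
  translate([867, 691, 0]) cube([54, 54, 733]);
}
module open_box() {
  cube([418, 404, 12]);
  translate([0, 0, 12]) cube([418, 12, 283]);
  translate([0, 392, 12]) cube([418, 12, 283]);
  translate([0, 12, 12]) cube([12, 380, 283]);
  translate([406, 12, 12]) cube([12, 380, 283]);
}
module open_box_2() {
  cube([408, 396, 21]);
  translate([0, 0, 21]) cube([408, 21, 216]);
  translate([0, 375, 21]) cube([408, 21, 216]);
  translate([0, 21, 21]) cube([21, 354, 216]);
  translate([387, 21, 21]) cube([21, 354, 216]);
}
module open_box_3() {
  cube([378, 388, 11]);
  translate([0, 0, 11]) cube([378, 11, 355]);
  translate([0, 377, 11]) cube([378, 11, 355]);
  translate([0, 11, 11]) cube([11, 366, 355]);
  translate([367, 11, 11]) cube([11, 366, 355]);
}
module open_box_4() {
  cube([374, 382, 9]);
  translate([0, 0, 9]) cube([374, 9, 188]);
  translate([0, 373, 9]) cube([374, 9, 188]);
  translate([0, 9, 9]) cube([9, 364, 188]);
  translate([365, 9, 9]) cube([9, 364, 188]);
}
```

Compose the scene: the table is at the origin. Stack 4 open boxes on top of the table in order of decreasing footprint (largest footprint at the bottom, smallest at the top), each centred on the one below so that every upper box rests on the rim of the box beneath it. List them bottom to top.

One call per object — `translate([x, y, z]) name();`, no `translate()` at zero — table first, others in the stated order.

table();
translate([268, 187, 772]) open_box();
translate([273, 191, 1067]) open_box_2();
translate([288, 195, 1304]) open_box_3();
translate([290, 198, 1670]) open_box_4();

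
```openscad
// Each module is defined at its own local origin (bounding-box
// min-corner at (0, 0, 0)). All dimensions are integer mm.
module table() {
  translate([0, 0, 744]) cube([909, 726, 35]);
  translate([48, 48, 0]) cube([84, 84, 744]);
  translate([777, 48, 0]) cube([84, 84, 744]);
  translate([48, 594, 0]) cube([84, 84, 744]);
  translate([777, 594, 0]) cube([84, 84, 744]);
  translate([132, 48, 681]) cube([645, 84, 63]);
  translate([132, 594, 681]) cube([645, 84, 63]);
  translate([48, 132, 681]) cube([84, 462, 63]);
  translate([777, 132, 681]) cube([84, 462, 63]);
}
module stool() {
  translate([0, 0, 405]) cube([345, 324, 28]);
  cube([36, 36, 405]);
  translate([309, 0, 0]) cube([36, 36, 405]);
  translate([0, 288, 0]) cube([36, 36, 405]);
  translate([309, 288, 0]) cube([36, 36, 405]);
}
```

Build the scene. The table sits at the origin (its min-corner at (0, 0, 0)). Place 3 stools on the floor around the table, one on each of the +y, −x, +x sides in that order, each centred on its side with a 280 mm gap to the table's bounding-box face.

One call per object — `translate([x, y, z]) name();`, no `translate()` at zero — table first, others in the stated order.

table();
translate([282, 1006, 0]) stool();
translate([-625, 201, 0]) stool();
translate([1189, 201, 0]) stool();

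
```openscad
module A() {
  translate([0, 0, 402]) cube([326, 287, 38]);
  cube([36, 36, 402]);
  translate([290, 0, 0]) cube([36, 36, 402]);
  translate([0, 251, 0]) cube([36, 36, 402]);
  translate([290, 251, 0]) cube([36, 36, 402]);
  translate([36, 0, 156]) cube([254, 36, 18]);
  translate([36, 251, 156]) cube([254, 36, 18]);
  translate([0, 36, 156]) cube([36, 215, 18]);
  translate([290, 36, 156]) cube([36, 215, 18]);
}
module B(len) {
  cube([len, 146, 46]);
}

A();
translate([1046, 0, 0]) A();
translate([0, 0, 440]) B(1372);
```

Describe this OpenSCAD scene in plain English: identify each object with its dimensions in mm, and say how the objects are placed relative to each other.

A is a four-legged stool. The seat is a 326×287×38 mm slab whose top surface is at z = 440 mm; four square legs, each 36×36 mm in cross-section, run from the floor (z = 0) to the underside of the seat, each flush with a corner of the seat. Four stretchers, 36 mm wide and 18 mm tall, connect adjacent legs with their undersides at z = 156 mm, each running between the inner faces of the legs it joins and aligned with the legs' outer faces on the other axis.

B is a rectangular beam 1372 mm long (x), 146 mm deep (y), 46 mm thick (z).

The beam spans the tops of two stools placed 720 mm apart, resting at z = 440 mm.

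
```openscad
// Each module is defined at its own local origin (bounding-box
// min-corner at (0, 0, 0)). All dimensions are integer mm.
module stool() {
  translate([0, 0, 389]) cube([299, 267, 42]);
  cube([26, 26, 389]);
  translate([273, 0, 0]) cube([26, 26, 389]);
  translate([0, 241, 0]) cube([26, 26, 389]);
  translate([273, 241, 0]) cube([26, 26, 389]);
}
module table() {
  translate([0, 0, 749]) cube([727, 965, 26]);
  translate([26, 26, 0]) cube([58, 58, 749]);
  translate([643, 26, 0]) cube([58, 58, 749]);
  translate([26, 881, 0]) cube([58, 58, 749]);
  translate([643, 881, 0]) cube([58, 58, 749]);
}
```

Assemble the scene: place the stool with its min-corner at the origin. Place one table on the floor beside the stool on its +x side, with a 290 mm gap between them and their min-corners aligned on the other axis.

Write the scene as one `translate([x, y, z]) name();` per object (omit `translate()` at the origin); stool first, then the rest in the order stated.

stool();
translate([589, 0, 0]) table();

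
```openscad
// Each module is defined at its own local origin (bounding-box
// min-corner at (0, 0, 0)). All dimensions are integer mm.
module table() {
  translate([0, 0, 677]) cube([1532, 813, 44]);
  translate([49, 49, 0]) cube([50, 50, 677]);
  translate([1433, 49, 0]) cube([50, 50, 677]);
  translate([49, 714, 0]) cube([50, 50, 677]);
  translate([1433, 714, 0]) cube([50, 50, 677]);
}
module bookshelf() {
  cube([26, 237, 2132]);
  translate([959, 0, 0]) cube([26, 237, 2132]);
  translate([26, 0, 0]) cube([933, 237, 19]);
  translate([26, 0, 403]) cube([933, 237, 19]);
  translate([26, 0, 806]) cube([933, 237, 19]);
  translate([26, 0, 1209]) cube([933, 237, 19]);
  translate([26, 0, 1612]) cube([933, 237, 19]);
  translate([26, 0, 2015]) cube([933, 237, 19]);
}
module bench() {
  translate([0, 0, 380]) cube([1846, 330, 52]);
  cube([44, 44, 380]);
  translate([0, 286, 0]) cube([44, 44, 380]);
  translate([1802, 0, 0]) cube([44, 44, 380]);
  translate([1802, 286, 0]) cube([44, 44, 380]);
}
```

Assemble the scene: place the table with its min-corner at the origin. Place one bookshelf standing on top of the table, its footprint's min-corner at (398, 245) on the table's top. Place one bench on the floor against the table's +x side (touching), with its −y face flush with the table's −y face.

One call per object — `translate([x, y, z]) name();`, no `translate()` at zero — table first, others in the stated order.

table();
translate([398, 245, 721]) bookshelf();
translate([1532, 0, 0]) bench();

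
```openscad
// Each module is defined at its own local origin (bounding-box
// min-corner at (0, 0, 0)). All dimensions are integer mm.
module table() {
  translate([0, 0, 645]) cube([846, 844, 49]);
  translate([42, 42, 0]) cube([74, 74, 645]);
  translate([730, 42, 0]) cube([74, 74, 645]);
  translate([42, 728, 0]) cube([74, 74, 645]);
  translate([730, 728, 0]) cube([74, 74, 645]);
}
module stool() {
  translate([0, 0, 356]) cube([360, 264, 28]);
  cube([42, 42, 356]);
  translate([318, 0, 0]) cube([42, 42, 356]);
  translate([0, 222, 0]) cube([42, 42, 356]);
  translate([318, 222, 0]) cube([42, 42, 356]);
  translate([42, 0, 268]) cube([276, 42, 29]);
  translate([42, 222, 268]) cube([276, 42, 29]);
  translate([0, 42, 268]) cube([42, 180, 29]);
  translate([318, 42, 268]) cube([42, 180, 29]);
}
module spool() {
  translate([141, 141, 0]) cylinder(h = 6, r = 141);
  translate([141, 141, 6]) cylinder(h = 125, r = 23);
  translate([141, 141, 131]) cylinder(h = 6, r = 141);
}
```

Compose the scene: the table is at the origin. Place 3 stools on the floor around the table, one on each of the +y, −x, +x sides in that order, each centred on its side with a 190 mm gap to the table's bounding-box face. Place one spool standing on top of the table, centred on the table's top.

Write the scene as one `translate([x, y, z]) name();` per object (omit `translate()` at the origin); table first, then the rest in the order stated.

table();
translate([243, 1034, 0]) stool();
translate([-550, 290, 0]) stool();
translate([1036, 290, 0]) stool();
translate([282, 281, 694]) spool();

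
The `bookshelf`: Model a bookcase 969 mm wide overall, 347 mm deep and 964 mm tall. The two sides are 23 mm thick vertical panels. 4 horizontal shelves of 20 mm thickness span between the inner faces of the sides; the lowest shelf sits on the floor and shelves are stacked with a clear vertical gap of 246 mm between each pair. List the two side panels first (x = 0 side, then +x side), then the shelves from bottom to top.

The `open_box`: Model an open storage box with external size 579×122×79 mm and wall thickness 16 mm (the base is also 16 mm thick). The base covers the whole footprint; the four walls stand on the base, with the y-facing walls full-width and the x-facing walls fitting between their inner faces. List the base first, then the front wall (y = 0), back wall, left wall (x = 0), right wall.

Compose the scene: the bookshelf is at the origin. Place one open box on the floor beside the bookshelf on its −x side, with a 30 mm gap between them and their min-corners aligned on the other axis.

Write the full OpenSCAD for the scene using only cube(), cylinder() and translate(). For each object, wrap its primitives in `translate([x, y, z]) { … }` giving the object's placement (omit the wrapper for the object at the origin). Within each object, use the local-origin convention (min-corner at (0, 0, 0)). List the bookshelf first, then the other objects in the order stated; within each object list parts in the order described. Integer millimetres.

cube([23, 347, 964]);
translate([946, 0, 0]) cube([23, 347, 964]);
translate([23, 0, 0]) cube([923, 347, 20]);
translate([23, 0, 266]) cube([923, 347, 20]);
translate([23, 0, 532]) cube([923, 347, 20]);
translate([23, 0, 798]) cube([923, 347, 20]);
translate([-609, 0, 0]) {
  cube([579, 122, 16]);
  translate([0, 0, 16]) cube([579, 16, 63]);
  translate([0, 106, 16]) cube([579, 16, 63]);
  translate([0, 16, 16]) cube([16, 90, 63]);
  translate([563, 16, 16]) cube([16, 90, 63]);
}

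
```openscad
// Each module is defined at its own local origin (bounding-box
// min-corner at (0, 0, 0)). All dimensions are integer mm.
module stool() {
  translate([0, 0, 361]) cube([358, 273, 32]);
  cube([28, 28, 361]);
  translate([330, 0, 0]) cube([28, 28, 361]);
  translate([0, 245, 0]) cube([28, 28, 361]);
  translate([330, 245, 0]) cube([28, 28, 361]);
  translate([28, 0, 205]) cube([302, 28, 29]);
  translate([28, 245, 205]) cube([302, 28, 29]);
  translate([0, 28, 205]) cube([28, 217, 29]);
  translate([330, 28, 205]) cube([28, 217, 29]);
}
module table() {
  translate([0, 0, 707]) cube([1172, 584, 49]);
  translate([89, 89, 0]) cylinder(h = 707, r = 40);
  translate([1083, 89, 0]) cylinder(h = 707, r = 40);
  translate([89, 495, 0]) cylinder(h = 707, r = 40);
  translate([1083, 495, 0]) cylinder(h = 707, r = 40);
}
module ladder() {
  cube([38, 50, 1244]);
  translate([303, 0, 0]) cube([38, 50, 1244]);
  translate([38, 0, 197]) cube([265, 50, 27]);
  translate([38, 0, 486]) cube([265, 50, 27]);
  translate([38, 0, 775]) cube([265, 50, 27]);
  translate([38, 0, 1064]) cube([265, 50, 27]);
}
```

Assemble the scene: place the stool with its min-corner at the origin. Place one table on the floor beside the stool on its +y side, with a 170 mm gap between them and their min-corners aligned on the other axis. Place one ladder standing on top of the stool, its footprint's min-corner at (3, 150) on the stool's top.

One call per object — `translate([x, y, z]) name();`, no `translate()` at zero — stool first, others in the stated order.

stool();
translate([0, 443, 0]) table();
translate([3, 150, 393]) ladder();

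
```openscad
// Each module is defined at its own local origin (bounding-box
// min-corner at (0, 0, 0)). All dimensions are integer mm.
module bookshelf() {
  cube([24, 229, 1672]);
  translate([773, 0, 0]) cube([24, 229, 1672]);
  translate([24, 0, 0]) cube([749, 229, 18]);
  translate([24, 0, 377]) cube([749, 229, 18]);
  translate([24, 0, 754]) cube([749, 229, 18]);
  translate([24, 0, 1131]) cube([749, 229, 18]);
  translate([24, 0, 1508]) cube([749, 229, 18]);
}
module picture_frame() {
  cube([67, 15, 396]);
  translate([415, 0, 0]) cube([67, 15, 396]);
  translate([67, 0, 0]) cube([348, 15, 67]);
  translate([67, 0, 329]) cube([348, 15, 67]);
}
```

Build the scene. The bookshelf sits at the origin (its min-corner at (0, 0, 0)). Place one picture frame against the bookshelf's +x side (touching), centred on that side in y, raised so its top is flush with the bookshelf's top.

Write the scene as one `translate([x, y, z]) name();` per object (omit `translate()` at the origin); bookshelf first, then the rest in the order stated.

bookshelf();
translate([797, 107, 1276]) picture_frame();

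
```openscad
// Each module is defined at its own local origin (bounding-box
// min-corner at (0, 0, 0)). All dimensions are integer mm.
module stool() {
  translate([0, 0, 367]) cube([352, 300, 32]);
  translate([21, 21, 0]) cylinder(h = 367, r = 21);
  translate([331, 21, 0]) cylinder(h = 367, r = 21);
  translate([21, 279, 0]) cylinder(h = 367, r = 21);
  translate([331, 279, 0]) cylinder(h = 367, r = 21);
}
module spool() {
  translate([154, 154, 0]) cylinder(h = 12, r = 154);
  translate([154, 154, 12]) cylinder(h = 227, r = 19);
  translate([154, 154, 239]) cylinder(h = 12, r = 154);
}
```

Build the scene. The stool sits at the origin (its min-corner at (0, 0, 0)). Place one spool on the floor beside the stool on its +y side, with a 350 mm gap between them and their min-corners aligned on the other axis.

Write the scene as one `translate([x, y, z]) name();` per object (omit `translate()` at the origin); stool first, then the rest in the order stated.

stool();
translate([0, 650, 0]) spool();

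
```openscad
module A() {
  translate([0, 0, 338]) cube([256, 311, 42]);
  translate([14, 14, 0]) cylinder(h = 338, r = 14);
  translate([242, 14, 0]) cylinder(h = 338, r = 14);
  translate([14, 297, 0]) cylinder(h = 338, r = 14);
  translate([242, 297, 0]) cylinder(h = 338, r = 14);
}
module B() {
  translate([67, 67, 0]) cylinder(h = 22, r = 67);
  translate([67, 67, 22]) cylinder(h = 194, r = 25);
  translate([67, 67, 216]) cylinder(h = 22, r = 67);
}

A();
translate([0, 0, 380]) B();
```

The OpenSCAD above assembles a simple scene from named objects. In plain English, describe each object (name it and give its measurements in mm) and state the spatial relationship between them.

A is a simple wooden stool: a rectangular seat 256 mm (x) by 311 mm (y), 42 mm thick, top face at z = 380 mm, on four round legs, each 28 mm in diameter. The legs rest on z = 0, each leg's axis is inset half a diameter from the nearest pair of seat edges (so the leg's bounding box is flush with the corner).

B is a spool: two coaxial disc flanges of radius 67 mm and thickness 22 mm, joined by a core cylinder of radius 25 mm and height 194 mm. The lower flange rests on z = 0 and the three cylinders share a vertical axis.

The spool is on top of the stool.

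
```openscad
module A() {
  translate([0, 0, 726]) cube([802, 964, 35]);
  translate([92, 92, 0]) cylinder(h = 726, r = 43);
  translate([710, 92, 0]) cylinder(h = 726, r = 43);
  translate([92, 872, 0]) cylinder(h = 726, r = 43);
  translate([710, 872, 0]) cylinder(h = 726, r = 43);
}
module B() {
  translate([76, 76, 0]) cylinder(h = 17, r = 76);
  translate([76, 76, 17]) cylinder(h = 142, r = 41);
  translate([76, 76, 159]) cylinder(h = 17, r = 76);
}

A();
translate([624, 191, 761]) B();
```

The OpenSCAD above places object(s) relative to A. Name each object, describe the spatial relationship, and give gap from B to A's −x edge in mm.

A is a table. B is a spool. The spool is on top of the table. The gap from the spool to the table's −x edge is 624 mm.

The spool's min-x is at 624; the table's min-x is 0; gap = 624 mm.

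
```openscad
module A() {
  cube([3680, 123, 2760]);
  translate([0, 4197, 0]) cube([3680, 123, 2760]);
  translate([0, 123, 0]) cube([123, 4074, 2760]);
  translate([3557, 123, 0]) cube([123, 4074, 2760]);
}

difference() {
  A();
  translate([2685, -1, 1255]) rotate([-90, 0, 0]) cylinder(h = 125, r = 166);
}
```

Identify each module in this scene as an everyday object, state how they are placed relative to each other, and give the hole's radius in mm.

The subtracted cylinder has r = 166 mm.

A is a house frame. The house frame has a circular hole through its front wall. The hole's radius is 166 mm.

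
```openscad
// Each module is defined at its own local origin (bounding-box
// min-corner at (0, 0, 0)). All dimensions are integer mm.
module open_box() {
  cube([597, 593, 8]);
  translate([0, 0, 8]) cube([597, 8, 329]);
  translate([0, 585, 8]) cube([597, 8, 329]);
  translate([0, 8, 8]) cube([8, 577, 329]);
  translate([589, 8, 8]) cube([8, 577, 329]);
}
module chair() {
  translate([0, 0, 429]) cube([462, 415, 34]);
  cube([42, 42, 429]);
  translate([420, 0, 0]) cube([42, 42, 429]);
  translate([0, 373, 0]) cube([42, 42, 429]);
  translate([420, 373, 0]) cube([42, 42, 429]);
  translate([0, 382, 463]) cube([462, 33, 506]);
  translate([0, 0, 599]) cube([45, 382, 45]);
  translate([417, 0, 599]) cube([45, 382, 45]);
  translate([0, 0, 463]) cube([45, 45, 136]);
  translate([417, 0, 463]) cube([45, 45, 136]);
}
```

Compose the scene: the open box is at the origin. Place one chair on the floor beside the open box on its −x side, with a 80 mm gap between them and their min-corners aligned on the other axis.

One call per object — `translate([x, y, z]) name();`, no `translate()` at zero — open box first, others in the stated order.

open_box();
translate([-542, 0, 0]) chair();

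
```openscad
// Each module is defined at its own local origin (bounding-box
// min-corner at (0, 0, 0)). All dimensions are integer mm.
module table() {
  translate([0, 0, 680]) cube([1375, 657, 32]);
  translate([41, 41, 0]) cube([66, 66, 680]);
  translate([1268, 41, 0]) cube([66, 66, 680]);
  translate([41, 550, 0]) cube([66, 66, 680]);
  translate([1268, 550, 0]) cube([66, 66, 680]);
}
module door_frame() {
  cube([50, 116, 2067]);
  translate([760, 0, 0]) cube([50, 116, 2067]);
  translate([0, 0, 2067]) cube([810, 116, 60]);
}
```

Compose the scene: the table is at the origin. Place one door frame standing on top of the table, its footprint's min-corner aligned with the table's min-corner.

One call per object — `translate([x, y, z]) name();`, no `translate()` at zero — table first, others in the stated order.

table();
translate([0, 0, 712]) door_frame();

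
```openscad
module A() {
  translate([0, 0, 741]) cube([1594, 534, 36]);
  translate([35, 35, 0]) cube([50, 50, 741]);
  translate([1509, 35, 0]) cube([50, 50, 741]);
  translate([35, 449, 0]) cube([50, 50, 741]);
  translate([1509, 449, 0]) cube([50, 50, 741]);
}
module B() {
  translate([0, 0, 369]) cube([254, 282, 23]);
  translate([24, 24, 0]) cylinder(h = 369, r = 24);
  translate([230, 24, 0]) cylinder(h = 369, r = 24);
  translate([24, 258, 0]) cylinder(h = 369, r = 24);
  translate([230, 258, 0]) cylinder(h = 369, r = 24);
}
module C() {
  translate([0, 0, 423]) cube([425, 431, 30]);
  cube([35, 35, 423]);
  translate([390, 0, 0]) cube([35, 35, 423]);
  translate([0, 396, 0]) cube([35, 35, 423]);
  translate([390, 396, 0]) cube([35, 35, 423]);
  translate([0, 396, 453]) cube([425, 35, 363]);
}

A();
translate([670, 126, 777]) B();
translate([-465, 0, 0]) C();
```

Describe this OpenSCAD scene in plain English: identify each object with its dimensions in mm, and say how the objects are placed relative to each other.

A is a rectangular dining table. The top is 1594×534×36 mm with its upper surface at z = 777 mm. It stands on four 50×50 mm square legs, each inset 35 mm from the nearest pair of top edges, running from the floor to the underside of the top.

B is a four-legged stool. The seat is a 254×282×23 mm slab whose top surface is at z = 392 mm; four round legs, each 48 mm in diameter, run from the floor (z = 0) to the underside of the seat, each leg's axis is inset half a diameter from the nearest pair of seat edges (so the leg's bounding box is flush with the corner).

C is a chair. The seat is a 425×431×30 mm slab with its top at z = 453 mm, on four 35×35 mm corner legs (flush with the seat edges, standing on z = 0). A flat backrest 35 mm thick, 363 mm tall, spans the full seat width and rises from the seat top along its +y edge, rear face flush with the rear of the seat.

The stool is on top of the table, centred. The chair is on the floor beside the table on its −x side.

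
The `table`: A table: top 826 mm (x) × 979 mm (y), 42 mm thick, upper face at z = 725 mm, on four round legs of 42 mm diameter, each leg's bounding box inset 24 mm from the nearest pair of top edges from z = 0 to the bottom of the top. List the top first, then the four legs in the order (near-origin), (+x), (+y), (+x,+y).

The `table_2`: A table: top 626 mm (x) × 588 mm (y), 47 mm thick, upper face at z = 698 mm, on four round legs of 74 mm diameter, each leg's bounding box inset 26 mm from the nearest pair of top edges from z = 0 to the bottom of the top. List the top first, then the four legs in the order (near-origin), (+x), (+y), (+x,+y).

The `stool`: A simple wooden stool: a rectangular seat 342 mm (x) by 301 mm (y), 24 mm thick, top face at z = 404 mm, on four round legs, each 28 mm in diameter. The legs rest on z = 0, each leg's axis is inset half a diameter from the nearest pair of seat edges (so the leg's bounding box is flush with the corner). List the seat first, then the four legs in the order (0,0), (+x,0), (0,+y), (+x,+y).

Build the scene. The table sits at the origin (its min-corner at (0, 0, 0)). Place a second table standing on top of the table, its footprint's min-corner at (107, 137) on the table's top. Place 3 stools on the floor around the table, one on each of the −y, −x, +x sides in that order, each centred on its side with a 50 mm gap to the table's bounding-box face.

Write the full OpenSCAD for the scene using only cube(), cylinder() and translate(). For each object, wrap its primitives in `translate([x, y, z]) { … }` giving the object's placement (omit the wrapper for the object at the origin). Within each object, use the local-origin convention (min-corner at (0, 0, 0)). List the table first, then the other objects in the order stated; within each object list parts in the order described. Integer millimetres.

translate([0, 0, 683]) cube([826, 979, 42]);
translate([45, 45, 0]) cylinder(h = 683, r = 21);
translate([781, 45, 0]) cylinder(h = 683, r = 21);
translate([45, 934, 0]) cylinder(h = 683, r = 21);
translate([781, 934, 0]) cylinder(h = 683, r = 21);
translate([107, 137, 725]) {
  translate([0, 0, 651]) cube([626, 588, 47]);
  translate([63, 63, 0]) cylinder(h = 651, r = 37);
  translate([563, 63, 0]) cylinder(h = 651, r = 37);
  translate([63, 525, 0]) cylinder(h = 651, r = 37);
  translate([563, 525, 0]) cylinder(h = 651, r = 37);
}
translate([242, -351, 0]) {
  translate([0, 0, 380]) cube([342, 301, 24]);
  translate([14, 14, 0]) cylinder(h = 380, r = 14);
  translate([328, 14, 0]) cylinder(h = 380, r = 14);
  translate([14, 287, 0]) cylinder(h = 380, r = 14);
  translate([328, 287, 0]) cylinder(h = 380, r = 14);
}
translate([-392, 339, 0]) {
  translate([0, 0, 380]) cube([342, 301, 24]);
  translate([14, 14, 0]) cylinder(h = 380, r = 14);
  translate([328, 14, 0]) cylinder(h = 380, r = 14);
  translate([14, 287, 0]) cylinder(h = 380, r = 14);
  translate([328, 287, 0]) cylinder(h = 380, r = 14);
}
translate([876, 339, 0]) {
  translate([0, 0, 380]) cube([342, 301, 24]);
  translate([14, 14, 0]) cylinder(h = 380, r = 14);
  translate([328, 14, 0]) cylinder(h = 380, r = 14);
  translate([14, 287, 0]) cylinder(h = 380, r = 14);
  translate([328, 287, 0]) cylinder(h = 380, r = 14);
}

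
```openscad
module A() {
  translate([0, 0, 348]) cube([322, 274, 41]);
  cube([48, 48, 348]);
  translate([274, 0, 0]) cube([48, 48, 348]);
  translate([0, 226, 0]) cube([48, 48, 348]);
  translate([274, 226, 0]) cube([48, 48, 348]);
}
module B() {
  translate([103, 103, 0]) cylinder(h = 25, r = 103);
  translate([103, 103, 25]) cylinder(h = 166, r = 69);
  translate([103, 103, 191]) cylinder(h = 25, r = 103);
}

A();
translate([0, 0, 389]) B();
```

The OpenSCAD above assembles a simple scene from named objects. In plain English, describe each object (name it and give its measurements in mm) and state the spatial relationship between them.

A is a four-legged stool. The seat is a 322×274×41 mm slab whose top surface is at z = 389 mm; four square legs, each 48×48 mm in cross-section, run from the floor (z = 0) to the underside of the seat, each flush with a corner of the seat.

B is a spool: two coaxial disc flanges of radius 103 mm and thickness 25 mm, joined by a core cylinder of radius 69 mm and height 166 mm. The lower flange rests on z = 0 and the three cylinders share a vertical axis.

The spool is on top of the stool.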